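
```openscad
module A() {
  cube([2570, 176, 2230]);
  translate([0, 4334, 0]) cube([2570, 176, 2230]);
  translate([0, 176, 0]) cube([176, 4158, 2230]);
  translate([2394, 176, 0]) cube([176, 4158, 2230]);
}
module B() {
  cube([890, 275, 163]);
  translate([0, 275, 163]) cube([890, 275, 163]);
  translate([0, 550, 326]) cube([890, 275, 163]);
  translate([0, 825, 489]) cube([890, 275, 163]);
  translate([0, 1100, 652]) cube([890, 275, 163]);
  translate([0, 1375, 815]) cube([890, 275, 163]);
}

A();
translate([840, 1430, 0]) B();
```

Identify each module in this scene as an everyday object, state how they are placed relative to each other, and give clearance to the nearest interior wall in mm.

A is a house frame. B is a staircase. The staircase sits inside the house frame, centred. The clearance to the nearest interior wall is 664 mm.

Clearances: x = 664, y = 1254; minimum 664 mm.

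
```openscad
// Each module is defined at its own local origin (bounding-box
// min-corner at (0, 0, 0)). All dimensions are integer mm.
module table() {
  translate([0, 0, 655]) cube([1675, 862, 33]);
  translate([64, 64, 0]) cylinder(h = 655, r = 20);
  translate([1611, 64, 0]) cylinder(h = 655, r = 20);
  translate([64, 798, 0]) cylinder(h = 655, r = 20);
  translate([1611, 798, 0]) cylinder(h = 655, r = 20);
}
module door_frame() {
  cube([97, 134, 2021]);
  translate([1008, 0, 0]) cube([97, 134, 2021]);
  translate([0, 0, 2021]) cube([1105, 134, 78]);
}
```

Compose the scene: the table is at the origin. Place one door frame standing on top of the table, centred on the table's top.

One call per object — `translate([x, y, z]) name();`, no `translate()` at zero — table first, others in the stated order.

table();
translate([285, 364, 688]) door_frame();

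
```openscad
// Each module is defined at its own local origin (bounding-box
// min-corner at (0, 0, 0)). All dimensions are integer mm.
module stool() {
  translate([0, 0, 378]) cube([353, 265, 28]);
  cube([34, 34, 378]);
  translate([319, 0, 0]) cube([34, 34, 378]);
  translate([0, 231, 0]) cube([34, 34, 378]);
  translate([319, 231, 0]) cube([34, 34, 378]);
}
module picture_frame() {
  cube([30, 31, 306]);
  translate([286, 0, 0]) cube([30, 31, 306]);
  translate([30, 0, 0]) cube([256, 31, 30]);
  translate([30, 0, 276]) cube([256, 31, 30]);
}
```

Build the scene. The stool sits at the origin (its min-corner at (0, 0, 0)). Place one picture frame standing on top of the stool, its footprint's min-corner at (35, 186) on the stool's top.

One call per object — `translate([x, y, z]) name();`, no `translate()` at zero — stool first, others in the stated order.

stool();
translate([35, 186, 406]) picture_frame();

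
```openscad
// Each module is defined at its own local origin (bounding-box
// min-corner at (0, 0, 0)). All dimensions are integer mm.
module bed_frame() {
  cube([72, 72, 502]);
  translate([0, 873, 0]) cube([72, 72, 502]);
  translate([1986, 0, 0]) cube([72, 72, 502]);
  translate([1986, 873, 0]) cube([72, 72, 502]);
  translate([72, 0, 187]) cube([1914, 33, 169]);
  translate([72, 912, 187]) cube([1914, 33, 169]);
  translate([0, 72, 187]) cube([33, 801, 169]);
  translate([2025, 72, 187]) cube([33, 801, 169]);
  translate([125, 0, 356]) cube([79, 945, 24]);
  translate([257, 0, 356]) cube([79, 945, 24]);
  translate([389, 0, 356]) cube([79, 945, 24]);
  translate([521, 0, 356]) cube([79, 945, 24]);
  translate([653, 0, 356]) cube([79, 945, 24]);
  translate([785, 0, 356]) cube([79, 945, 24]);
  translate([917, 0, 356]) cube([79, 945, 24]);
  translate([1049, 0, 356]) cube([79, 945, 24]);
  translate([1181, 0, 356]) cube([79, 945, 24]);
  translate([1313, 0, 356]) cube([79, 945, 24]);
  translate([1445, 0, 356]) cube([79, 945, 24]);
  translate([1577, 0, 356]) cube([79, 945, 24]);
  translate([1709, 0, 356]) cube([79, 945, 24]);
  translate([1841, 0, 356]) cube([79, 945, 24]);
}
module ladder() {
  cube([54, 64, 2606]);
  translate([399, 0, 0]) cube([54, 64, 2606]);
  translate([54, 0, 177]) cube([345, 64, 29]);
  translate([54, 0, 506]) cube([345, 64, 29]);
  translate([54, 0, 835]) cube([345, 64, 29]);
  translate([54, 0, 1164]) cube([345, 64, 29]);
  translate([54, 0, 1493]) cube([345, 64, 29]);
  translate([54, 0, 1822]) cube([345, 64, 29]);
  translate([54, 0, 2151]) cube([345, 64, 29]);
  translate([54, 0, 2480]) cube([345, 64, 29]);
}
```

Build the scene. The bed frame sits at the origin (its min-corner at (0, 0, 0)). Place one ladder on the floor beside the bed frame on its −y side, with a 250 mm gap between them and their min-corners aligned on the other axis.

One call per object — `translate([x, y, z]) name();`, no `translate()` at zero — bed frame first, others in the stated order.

bed_frame();
translate([0, -314, 0]) ladder();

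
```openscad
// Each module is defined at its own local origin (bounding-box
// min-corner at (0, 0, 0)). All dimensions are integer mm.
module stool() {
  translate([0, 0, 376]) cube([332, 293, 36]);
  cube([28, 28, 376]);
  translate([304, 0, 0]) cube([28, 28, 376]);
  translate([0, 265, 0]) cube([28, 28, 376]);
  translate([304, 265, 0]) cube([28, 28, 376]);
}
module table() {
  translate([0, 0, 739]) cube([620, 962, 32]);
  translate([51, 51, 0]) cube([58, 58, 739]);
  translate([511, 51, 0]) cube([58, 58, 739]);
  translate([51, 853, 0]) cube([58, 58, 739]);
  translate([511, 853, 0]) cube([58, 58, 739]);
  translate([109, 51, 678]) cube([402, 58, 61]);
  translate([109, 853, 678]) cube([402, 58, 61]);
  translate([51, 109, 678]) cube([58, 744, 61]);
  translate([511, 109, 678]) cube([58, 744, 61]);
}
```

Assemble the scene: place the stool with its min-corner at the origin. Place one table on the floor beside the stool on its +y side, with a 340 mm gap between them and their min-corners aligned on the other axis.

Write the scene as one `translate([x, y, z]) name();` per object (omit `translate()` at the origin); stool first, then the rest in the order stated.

stool();
translate([0, 633, 0]) table();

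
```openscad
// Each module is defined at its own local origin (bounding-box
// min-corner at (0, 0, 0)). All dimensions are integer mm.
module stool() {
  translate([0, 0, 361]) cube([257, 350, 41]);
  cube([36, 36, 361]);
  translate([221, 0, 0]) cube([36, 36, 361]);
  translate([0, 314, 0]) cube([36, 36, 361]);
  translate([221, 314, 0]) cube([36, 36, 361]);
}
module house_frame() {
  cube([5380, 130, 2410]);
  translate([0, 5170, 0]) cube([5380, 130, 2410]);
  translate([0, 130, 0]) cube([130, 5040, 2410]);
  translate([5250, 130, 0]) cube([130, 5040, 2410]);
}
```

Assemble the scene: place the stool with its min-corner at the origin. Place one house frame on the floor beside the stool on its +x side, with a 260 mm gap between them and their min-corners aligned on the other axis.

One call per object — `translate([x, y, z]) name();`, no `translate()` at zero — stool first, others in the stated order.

stool();
translate([517, 0, 0]) house_frame();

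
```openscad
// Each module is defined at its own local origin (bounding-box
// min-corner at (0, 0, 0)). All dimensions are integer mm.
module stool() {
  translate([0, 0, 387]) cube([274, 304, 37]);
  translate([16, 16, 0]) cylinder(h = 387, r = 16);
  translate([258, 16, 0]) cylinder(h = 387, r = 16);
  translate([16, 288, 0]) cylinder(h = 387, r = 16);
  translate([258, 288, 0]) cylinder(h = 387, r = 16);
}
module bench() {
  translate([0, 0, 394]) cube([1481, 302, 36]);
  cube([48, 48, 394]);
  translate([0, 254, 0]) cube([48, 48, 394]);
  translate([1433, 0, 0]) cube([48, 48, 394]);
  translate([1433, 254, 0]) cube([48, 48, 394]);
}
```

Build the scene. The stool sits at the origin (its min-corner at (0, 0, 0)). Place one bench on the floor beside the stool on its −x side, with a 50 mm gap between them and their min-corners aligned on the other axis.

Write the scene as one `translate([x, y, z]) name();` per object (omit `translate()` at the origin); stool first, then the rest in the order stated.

stool();
translate([-1531, 0, 0]) bench();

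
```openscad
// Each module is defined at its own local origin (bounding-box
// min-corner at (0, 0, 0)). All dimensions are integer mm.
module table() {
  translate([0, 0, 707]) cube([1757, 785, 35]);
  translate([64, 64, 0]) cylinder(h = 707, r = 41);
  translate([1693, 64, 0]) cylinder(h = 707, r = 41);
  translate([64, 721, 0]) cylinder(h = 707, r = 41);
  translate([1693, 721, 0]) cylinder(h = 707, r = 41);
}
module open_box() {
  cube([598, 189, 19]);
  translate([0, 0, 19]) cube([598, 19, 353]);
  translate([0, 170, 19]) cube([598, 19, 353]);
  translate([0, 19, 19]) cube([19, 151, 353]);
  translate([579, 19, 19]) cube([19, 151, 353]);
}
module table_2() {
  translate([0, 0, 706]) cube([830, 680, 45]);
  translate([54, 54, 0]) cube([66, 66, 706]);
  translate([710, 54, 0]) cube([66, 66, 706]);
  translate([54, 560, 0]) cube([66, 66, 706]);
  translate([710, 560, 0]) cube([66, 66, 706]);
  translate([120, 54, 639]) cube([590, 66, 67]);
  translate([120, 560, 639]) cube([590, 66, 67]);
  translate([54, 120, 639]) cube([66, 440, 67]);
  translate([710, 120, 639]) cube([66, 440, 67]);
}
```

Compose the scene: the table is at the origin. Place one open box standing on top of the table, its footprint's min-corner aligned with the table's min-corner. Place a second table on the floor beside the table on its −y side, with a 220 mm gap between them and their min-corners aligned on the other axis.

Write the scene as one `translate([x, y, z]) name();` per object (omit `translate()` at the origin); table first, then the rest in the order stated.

table();
translate([0, 0, 742]) open_box();
translate([0, -900, 0]) table_2();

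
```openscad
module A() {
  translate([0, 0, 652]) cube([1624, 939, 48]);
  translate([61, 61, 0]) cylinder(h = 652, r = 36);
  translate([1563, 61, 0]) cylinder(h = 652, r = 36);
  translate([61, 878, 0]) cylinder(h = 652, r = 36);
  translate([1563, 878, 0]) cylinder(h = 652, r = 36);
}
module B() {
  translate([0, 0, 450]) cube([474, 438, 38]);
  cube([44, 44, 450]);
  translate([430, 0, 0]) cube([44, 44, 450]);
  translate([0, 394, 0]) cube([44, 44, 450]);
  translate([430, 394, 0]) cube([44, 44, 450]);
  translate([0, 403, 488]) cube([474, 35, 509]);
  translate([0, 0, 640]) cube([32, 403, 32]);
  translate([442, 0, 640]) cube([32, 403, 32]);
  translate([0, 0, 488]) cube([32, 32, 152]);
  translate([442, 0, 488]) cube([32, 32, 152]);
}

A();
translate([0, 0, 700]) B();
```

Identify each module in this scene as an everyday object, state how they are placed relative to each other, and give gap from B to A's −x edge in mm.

A is a table. B is a chair. The chair is on top of the table. The gap from the chair to the table's −x edge is 0 mm.

The chair's min-x is at 0; the table's min-x is 0; gap = 0 mm.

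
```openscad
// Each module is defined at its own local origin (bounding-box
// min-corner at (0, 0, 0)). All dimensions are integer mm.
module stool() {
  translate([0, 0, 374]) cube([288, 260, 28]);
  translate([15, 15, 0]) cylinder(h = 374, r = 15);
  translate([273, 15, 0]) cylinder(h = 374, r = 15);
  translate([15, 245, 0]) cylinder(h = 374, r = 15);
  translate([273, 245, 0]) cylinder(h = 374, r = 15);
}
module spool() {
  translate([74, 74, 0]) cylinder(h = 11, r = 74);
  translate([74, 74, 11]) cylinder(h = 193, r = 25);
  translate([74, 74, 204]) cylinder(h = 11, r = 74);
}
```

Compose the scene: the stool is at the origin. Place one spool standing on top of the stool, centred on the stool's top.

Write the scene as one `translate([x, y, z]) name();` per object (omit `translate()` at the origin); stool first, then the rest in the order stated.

stool();
translate([70, 56, 402]) spool();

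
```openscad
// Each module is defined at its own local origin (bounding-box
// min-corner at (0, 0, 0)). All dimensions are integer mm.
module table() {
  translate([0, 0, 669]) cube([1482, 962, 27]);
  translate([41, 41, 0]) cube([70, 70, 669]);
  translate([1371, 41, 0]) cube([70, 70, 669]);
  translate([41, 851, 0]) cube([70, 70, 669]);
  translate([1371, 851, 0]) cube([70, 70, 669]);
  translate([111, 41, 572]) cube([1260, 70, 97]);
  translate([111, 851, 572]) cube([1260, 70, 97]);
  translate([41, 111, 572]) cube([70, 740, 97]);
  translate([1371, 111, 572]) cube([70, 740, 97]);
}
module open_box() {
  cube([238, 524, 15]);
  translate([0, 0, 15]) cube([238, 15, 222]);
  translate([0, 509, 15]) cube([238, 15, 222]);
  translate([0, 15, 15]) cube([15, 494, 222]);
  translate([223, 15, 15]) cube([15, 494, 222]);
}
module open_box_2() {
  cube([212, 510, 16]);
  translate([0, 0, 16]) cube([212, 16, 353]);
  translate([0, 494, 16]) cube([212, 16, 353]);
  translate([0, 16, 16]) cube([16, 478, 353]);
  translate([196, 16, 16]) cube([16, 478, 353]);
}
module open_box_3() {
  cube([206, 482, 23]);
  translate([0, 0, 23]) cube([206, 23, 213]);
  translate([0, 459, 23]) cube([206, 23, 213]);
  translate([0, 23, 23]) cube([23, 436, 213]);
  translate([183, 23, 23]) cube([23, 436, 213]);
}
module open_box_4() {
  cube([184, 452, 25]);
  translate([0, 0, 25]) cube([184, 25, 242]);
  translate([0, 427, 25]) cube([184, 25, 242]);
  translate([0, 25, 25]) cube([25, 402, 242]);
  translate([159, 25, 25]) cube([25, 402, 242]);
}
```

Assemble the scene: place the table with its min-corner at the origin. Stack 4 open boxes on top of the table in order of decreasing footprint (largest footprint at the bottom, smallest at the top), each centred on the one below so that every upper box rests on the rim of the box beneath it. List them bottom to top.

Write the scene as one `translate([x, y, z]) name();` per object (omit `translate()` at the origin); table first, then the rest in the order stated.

table();
translate([622, 219, 696]) open_box();
translate([635, 226, 933]) open_box_2();
translate([638, 240, 1302]) open_box_3();
translate([649, 255, 1538]) open_box_4();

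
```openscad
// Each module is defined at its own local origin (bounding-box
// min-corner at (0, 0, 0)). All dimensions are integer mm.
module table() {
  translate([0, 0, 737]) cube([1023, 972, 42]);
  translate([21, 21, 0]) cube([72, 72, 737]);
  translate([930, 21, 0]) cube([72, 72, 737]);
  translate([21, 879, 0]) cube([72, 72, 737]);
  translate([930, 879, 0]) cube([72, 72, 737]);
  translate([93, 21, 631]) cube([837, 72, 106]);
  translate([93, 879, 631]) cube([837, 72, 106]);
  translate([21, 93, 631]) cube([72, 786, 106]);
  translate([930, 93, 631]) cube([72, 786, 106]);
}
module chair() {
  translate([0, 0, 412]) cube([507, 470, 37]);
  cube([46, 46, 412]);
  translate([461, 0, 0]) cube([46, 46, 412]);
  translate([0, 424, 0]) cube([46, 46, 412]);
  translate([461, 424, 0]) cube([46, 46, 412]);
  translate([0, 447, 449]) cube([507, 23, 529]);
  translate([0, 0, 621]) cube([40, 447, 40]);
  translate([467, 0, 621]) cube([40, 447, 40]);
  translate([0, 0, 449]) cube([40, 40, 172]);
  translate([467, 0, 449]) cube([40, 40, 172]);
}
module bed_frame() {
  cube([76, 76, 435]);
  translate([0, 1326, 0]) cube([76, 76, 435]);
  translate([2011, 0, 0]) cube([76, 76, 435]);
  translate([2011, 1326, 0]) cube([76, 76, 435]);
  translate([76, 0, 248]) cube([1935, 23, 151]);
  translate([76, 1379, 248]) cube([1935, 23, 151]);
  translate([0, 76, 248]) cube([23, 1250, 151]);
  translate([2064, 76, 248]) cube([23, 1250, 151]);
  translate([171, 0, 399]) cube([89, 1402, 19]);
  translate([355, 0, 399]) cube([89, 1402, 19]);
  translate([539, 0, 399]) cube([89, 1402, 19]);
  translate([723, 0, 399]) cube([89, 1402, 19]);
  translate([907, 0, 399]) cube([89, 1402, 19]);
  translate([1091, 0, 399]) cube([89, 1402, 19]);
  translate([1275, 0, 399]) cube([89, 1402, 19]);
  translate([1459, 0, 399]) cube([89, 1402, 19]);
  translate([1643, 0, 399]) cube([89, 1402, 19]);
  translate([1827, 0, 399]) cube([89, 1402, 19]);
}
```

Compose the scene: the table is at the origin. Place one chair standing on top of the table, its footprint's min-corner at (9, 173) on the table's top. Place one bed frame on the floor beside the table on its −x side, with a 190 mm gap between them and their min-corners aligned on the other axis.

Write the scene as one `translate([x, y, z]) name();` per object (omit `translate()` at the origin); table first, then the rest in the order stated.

table();
translate([9, 173, 779]) chair();
translate([-2277, 0, 0]) bed_frame();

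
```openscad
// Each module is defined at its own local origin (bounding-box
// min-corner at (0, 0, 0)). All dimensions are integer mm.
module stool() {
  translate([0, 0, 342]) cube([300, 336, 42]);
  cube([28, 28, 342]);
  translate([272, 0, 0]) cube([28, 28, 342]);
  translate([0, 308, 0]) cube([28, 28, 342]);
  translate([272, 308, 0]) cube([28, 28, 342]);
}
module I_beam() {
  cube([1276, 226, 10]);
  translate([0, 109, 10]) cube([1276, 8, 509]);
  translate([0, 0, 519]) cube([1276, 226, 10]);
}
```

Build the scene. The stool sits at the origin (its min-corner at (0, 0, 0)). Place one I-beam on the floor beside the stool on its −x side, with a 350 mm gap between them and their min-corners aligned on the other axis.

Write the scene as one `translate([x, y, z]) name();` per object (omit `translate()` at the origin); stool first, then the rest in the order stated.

stool();
translate([-1626, 0, 0]) I_beam();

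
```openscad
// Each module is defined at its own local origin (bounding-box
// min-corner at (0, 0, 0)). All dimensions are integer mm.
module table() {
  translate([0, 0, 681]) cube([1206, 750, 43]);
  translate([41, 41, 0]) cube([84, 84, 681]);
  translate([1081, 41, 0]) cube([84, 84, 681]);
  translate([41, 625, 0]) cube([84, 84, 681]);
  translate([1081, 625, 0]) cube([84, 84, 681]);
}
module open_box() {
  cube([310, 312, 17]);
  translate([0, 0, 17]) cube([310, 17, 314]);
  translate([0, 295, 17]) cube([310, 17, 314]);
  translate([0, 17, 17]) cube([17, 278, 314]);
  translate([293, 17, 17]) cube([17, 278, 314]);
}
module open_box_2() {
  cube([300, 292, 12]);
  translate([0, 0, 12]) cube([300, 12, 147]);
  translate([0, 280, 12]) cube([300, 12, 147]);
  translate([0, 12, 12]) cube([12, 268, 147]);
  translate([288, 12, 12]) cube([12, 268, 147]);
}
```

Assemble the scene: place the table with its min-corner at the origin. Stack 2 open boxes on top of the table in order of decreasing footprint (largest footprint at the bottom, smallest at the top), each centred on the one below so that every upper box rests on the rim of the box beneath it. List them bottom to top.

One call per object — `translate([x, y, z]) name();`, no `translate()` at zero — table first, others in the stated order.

table();
translate([448, 219, 724]) open_box();
translate([453, 229, 1055]) open_box_2();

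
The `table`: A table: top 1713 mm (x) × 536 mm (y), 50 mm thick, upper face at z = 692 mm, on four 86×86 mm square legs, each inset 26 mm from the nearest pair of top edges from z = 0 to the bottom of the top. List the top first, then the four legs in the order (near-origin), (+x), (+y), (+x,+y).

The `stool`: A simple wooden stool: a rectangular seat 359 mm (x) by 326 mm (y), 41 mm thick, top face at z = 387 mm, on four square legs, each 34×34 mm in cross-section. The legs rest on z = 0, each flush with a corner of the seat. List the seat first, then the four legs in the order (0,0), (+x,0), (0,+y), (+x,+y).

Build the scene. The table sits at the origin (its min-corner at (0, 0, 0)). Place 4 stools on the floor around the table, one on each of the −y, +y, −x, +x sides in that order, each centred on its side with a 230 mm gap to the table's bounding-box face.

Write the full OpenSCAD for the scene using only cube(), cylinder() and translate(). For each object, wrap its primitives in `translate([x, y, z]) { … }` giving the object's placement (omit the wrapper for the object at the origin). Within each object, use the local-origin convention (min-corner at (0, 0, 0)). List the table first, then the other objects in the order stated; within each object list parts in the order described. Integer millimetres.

translate([0, 0, 642]) cube([1713, 536, 50]);
translate([26, 26, 0]) cube([86, 86, 642]);
translate([1601, 26, 0]) cube([86, 86, 642]);
translate([26, 424, 0]) cube([86, 86, 642]);
translate([1601, 424, 0]) cube([86, 86, 642]);
translate([677, -556, 0]) {
  translate([0, 0, 346]) cube([359, 326, 41]);
  cube([34, 34, 346]);
  translate([325, 0, 0]) cube([34, 34, 346]);
  translate([0, 292, 0]) cube([34, 34, 346]);
  translate([325, 292, 0]) cube([34, 34, 346]);
}
translate([677, 766, 0]) {
  translate([0, 0, 346]) cube([359, 326, 41]);
  cube([34, 34, 346]);
  translate([325, 0, 0]) cube([34, 34, 346]);
  translate([0, 292, 0]) cube([34, 34, 346]);
  translate([325, 292, 0]) cube([34, 34, 346]);
}
translate([-589, 105, 0]) {
  translate([0, 0, 346]) cube([359, 326, 41]);
  cube([34, 34, 346]);
  translate([325, 0, 0]) cube([34, 34, 346]);
  translate([0, 292, 0]) cube([34, 34, 346]);
  translate([325, 292, 0]) cube([34, 34, 346]);
}
translate([1943, 105, 0]) {
  translate([0, 0, 346]) cube([359, 326, 41]);
  cube([34, 34, 346]);
  translate([325, 0, 0]) cube([34, 34, 346]);
  translate([0, 292, 0]) cube([34, 34, 346]);
  translate([325, 292, 0]) cube([34, 34, 346]);
}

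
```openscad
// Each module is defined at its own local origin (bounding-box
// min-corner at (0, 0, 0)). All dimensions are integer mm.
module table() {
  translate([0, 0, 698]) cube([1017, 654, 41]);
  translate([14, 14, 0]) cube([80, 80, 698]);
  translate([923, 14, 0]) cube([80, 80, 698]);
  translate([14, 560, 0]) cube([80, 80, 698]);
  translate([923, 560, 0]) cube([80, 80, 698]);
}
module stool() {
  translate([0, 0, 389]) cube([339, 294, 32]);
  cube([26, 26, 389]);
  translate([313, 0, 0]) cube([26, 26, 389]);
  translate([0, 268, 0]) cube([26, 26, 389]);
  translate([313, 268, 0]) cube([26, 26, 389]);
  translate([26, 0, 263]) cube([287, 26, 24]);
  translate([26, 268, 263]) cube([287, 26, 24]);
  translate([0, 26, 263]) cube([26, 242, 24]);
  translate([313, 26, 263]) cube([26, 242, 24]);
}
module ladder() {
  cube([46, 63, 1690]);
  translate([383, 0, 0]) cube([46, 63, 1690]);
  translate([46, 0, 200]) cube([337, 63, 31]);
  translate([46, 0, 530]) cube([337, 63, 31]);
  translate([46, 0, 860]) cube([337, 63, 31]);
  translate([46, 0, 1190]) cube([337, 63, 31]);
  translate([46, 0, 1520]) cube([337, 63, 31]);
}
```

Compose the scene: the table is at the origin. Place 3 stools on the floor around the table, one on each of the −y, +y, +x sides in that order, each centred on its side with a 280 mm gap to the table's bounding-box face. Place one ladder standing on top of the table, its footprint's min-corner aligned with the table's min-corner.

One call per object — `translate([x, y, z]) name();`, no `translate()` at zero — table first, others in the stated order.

table();
translate([339, -574, 0]) stool();
translate([339, 934, 0]) stool();
translate([1297, 180, 0]) stool();
translate([0, 0, 739]) ladder();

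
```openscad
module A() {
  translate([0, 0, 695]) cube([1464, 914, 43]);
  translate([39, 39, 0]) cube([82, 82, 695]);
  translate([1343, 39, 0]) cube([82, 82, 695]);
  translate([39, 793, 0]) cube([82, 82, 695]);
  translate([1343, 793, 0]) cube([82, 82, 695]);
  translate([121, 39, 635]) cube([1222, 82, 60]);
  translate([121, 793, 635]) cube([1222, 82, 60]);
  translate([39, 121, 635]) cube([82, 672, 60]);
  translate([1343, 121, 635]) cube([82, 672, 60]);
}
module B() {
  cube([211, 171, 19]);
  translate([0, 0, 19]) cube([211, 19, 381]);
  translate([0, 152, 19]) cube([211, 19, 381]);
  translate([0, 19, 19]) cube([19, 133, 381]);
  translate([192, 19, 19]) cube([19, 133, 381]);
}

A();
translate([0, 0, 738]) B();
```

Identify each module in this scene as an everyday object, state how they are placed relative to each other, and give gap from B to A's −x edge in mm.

A is a table. B is an open box. The open box is on top of the table. The gap from the open box to the table's −x edge is 0 mm.

The open box's min-x is at 0; the table's min-x is 0; gap = 0 mm.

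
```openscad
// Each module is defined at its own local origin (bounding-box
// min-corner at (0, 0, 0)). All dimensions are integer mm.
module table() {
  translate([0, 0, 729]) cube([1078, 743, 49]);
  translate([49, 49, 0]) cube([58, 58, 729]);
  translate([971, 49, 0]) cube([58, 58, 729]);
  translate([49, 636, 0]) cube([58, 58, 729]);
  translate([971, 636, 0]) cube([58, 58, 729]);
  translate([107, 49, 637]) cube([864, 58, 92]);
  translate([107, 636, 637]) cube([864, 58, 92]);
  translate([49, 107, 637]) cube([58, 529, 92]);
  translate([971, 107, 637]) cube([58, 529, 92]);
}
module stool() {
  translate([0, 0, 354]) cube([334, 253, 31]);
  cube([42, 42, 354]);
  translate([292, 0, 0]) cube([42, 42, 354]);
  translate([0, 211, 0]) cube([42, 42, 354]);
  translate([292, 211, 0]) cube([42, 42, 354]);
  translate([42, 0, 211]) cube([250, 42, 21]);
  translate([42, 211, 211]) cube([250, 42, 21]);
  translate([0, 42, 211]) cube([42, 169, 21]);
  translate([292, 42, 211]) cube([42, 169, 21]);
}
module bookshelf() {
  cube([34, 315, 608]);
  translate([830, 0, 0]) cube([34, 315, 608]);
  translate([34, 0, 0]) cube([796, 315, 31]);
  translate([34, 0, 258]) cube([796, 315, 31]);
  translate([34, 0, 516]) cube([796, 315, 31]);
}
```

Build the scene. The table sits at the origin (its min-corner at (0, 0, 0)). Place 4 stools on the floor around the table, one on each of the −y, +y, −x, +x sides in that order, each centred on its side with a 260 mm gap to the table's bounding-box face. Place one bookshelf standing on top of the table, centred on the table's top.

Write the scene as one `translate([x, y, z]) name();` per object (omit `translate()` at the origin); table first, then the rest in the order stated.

table();
translate([372, -513, 0]) stool();
translate([372, 1003, 0]) stool();
translate([-594, 245, 0]) stool();
translate([1338, 245, 0]) stool();
translate([107, 214, 778]) bookshelf();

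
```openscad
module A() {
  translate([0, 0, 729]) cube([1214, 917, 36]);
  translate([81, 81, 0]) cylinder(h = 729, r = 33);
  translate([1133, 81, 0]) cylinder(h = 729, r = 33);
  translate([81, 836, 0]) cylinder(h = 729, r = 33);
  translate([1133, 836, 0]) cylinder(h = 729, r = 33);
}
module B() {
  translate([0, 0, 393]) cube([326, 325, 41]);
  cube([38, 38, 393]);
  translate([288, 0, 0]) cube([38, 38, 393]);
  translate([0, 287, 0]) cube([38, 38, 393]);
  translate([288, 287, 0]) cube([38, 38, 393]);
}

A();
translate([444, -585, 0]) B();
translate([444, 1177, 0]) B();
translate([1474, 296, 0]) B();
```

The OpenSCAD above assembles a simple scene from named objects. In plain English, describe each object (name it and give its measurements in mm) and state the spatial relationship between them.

A is a table: top 1214 mm (x) × 917 mm (y), 36 mm thick, upper face at z = 765 mm, on four round legs of 66 mm diameter, each leg's bounding box inset 48 mm from the nearest pair of top edges, running from z = 0 to the bottom of the top.

B is a four-legged stool. The seat is a 326×325×41 mm slab whose top surface is at z = 434 mm; four square legs, each 38×38 mm in cross-section, run from the floor (z = 0) to the underside of the seat, each flush with a corner of the seat.

Three stools sit around the table at the −y, +y, +x sides.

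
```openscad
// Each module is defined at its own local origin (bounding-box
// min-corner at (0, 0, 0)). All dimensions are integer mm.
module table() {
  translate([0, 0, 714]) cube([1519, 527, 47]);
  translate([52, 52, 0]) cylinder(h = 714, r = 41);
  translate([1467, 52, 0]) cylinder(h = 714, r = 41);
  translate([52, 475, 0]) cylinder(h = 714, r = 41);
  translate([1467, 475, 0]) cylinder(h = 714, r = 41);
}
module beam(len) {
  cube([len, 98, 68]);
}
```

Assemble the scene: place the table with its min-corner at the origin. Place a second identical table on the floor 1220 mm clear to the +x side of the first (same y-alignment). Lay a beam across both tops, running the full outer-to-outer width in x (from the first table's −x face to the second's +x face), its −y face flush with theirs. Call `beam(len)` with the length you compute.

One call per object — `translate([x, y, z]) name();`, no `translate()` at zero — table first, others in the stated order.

table();
translate([2739, 0, 0]) table();
translate([0, 0, 761]) beam(4258);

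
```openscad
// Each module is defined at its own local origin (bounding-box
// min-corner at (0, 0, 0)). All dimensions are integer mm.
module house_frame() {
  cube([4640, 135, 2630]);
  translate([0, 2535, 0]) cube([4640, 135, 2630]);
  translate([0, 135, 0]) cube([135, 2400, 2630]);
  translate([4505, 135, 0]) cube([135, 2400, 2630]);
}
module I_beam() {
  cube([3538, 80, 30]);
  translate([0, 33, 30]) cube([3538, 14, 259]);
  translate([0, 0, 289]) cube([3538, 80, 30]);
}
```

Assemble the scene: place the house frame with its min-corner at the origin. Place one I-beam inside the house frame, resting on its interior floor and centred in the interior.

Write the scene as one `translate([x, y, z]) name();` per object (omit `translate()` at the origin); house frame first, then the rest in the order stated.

house_frame();
translate([551, 1295, 0]) I_beam();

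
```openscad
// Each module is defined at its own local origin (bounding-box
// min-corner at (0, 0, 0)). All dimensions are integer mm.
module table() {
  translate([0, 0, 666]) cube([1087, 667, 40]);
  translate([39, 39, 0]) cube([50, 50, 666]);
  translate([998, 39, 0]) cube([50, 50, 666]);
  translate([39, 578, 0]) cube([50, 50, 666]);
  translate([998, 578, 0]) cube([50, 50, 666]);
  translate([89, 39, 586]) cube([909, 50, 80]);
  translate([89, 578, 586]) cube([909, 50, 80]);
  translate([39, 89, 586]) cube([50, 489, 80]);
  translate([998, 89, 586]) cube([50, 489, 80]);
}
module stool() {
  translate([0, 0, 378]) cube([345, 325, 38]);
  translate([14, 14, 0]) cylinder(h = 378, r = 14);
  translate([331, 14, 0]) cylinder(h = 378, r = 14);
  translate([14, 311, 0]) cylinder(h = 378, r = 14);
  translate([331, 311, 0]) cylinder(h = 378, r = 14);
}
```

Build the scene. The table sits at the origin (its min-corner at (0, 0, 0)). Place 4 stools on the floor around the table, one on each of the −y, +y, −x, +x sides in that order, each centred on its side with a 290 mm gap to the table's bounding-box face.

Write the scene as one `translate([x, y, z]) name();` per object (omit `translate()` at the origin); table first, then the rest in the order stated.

table();
translate([371, -615, 0]) stool();
translate([371, 957, 0]) stool();
translate([-635, 171, 0]) stool();
translate([1377, 171, 0]) stool();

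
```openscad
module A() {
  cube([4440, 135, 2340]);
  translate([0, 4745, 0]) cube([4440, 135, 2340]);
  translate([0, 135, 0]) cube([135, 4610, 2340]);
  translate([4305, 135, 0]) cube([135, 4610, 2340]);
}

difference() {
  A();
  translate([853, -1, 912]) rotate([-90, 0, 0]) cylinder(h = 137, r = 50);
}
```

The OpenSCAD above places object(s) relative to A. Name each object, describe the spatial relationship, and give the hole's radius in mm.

A is a house frame. The house frame has a circular hole through its front wall. The hole's radius is 50 mm.

The subtracted cylinder has r = 50 mm.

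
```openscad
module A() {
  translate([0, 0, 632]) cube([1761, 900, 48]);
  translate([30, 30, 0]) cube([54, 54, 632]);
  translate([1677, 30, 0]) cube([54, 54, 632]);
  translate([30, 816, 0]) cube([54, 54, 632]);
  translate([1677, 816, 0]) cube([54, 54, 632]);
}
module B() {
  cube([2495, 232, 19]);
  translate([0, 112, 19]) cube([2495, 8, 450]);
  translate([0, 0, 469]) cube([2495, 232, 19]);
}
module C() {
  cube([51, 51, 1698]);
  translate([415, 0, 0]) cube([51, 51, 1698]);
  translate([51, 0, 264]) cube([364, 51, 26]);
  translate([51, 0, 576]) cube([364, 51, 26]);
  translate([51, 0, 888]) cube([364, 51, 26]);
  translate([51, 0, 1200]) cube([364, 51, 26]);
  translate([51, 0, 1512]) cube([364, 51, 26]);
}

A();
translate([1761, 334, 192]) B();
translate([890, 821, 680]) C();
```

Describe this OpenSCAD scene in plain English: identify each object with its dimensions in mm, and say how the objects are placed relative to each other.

A is a table: top 1761 mm (x) × 900 mm (y), 48 mm thick, upper face at z = 680 mm, on four 54×54 mm square legs, each inset 30 mm from the nearest pair of top edges, running from z = 0 to the bottom of the top.

B is an I-beam lying along x, 2495 mm long. Overall section height 488 mm. Two flanges 232 mm wide (y) and 19 mm thick, one on the floor and one at the top; a web 8 mm thick runs between them, centred on the flange width.

C is a straight ladder. Two 51×51 mm vertical rails, 1698 mm tall, stand 466 mm apart (outside-to-outside) with their front faces coplanar on the −y side. 5 rungs, each 51 mm deep and 26 mm tall, span between the inner faces of the rails, front faces flush with the rails. The lowest rung's underside is at z = 264 mm and rungs are spaced 312 mm apart (underside to underside).

The I-beam is beside the table with their tops flush at z = 680. The ladder is on top of the table.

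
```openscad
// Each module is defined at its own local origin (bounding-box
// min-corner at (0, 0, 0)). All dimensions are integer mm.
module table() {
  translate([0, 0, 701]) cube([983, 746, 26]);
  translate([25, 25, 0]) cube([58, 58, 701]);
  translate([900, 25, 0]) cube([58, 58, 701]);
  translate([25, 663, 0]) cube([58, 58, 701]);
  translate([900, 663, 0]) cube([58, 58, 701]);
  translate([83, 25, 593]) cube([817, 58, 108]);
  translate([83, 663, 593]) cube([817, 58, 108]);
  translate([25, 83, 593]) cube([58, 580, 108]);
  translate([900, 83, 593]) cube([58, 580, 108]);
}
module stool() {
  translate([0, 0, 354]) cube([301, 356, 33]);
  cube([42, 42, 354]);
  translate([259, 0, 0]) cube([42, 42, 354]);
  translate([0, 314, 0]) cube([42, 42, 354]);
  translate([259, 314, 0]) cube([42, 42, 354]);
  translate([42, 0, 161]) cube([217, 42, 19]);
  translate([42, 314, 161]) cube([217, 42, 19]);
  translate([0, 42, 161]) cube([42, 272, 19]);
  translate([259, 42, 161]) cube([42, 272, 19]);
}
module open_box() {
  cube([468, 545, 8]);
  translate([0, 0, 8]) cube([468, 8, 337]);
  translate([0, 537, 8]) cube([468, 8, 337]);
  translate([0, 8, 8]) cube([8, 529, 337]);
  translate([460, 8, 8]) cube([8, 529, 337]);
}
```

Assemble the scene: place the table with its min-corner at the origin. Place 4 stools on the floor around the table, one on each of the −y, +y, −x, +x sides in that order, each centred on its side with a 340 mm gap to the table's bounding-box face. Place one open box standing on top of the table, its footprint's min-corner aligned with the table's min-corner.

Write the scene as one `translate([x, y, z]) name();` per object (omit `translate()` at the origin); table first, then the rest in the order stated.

table();
translate([341, -696, 0]) stool();
translate([341, 1086, 0]) stool();
translate([-641, 195, 0]) stool();
translate([1323, 195, 0]) stool();
translate([0, 0, 727]) open_box();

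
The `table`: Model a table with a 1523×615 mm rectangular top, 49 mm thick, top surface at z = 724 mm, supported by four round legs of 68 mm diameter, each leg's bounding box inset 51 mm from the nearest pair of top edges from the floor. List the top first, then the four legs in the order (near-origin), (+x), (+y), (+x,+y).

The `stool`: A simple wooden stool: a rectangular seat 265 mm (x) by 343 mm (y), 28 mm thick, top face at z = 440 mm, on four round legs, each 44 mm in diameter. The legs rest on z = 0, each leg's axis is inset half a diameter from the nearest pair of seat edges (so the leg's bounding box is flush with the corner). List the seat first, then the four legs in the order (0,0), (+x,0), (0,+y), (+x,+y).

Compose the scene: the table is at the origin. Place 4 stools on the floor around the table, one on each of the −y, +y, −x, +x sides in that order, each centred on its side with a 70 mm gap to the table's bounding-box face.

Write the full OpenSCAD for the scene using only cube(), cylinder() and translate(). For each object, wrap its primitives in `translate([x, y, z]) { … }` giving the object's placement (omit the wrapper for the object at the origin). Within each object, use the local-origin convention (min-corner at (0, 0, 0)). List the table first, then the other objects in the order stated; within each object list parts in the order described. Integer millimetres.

translate([0, 0, 675]) cube([1523, 615, 49]);
translate([85, 85, 0]) cylinder(h = 675, r = 34);
translate([1438, 85, 0]) cylinder(h = 675, r = 34);
translate([85, 530, 0]) cylinder(h = 675, r = 34);
translate([1438, 530, 0]) cylinder(h = 675, r = 34);
translate([629, -413, 0]) {
  translate([0, 0, 412]) cube([265, 343, 28]);
  translate([22, 22, 0]) cylinder(h = 412, r = 22);
  translate([243, 22, 0]) cylinder(h = 412, r = 22);
  translate([22, 321, 0]) cylinder(h = 412, r = 22);
  translate([243, 321, 0]) cylinder(h = 412, r = 22);
}
translate([629, 685, 0]) {
  translate([0, 0, 412]) cube([265, 343, 28]);
  translate([22, 22, 0]) cylinder(h = 412, r = 22);
  translate([243, 22, 0]) cylinder(h = 412, r = 22);
  translate([22, 321, 0]) cylinder(h = 412, r = 22);
  translate([243, 321, 0]) cylinder(h = 412, r = 22);
}
translate([-335, 136, 0]) {
  translate([0, 0, 412]) cube([265, 343, 28]);
  translate([22, 22, 0]) cylinder(h = 412, r = 22);
  translate([243, 22, 0]) cylinder(h = 412, r = 22);
  translate([22, 321, 0]) cylinder(h = 412, r = 22);
  translate([243, 321, 0]) cylinder(h = 412, r = 22);
}
translate([1593, 136, 0]) {
  translate([0, 0, 412]) cube([265, 343, 28]);
  translate([22, 22, 0]) cylinder(h = 412, r = 22);
  translate([243, 22, 0]) cylinder(h = 412, r = 22);
  translate([22, 321, 0]) cylinder(h = 412, r = 22);
  translate([243, 321, 0]) cylinder(h = 412, r = 22);
}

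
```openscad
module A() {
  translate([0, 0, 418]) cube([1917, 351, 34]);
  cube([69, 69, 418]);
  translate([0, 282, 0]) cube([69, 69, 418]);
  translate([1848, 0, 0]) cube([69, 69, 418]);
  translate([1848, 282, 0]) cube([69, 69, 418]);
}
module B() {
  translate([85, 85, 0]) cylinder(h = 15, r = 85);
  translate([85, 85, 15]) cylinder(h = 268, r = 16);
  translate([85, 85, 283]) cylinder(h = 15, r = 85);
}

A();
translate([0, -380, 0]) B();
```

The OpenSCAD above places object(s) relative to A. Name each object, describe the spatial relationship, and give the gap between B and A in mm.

The spool's nearest face is 210 mm from the bench's −y face.

A is a bench. B is a spool. The spool is on the floor beside the bench on its −y side. The gap between the spool and the bench is 210 mm.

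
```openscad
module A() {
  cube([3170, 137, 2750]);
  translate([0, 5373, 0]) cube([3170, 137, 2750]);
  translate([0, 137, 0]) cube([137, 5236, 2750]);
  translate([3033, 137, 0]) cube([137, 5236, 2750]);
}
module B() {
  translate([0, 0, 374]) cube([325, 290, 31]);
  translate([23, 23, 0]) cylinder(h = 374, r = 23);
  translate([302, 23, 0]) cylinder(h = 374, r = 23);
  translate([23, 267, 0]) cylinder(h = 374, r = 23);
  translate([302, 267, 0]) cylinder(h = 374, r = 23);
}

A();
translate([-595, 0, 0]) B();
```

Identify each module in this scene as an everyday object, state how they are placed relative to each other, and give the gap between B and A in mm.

A is a house frame. B is a stool. The stool is on the floor beside the house frame on its −x side. The gap between the stool and the house frame is 270 mm.

The stool's nearest face is 270 mm from the house frame's −x face.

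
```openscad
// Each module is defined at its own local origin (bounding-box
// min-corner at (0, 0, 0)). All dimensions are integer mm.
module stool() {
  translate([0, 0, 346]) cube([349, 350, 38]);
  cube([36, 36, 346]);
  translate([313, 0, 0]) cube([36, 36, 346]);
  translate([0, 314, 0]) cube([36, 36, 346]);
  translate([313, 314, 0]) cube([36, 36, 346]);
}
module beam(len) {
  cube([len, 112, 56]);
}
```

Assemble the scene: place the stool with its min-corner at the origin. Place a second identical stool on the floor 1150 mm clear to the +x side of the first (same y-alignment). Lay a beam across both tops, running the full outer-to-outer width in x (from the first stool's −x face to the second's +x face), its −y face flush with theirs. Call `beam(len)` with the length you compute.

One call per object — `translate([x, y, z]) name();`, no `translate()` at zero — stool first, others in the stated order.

stool();
translate([1499, 0, 0]) stool();
translate([0, 0, 384]) beam(1848);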